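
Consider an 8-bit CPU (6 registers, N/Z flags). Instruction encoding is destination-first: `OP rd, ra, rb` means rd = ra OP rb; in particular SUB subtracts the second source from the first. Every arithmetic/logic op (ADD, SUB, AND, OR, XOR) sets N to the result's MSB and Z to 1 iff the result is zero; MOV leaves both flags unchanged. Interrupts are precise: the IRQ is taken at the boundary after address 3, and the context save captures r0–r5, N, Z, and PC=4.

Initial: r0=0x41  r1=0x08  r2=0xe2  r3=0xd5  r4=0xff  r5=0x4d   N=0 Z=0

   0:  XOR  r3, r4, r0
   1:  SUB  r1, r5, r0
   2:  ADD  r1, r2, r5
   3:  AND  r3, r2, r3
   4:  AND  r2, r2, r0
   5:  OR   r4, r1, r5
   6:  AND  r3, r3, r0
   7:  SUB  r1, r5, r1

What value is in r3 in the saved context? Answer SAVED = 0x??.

SAVED = 0xa2

after  0: r0=0x41 r1=0x08 r2=0xe2 r3=0xbe r4=0xff r5=0x4d  N=1 Z=0
after  1: r0=0x41 r1=0x0c r2=0xe2 r3=0xbe r4=0xff r5=0x4d  N=0 Z=0
after  2: r0=0x41 r1=0x2f r2=0xe2 r3=0xbe r4=0xff r5=0x4d  N=0 Z=0
after  3: r0=0x41 r1=0x2f r2=0xe2 r3=0xa2 r4=0xff r5=0x4d  N=1 Z=0
-- IRQ taken; context saved, return-PC = 4 --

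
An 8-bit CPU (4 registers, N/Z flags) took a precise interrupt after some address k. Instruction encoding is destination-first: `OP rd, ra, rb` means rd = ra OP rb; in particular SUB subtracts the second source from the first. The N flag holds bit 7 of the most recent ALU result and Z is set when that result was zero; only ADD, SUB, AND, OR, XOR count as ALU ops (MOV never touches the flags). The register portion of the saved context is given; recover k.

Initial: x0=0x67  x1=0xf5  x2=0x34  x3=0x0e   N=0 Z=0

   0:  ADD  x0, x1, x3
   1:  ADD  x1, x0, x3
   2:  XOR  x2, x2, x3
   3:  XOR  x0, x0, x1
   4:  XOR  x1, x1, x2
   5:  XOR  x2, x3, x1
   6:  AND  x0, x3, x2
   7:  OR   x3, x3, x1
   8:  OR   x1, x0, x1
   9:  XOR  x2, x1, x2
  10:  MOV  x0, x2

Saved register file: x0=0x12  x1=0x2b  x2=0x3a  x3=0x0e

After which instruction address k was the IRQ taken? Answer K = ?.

after  0: x0=0x03 x1=0xf5 x2=0x34 x3=0x0e  N=0 Z=0
after  1: x0=0x03 x1=0x11 x2=0x34 x3=0x0e  N=0 Z=0
after  2: x0=0x03 x1=0x11 x2=0x3a x3=0x0e  N=0 Z=0
after  3: x0=0x12 x1=0x11 x2=0x3a x3=0x0e  N=0 Z=0
after  4: x0=0x12 x1=0x2b x2=0x3a x3=0x0e  N=0 Z=0
-- IRQ taken; context saved, return-PC = 5 --

K = 4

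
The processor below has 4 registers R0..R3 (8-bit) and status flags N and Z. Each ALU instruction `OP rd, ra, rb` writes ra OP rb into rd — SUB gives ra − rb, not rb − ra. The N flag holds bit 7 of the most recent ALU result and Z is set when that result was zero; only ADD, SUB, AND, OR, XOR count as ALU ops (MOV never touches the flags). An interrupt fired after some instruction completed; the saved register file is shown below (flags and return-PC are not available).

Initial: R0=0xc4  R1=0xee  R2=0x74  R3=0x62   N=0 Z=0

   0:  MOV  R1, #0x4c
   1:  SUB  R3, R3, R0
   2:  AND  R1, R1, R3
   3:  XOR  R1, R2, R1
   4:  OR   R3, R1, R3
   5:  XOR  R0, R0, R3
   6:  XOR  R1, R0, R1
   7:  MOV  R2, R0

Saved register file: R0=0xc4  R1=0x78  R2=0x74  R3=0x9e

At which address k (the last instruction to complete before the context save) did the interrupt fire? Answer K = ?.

after  0: R0=0xc4 R1=0x4c R2=0x74 R3=0x62  N=0 Z=0
after  1: R0=0xc4 R1=0x4c R2=0x74 R3=0x9e  N=1 Z=0
after  2: R0=0xc4 R1=0x0c R2=0x74 R3=0x9e  N=0 Z=0
after  3: R0=0xc4 R1=0x78 R2=0x74 R3=0x9e  N=0 Z=0
-- IRQ taken; context saved, return-PC = 4 --

K = 3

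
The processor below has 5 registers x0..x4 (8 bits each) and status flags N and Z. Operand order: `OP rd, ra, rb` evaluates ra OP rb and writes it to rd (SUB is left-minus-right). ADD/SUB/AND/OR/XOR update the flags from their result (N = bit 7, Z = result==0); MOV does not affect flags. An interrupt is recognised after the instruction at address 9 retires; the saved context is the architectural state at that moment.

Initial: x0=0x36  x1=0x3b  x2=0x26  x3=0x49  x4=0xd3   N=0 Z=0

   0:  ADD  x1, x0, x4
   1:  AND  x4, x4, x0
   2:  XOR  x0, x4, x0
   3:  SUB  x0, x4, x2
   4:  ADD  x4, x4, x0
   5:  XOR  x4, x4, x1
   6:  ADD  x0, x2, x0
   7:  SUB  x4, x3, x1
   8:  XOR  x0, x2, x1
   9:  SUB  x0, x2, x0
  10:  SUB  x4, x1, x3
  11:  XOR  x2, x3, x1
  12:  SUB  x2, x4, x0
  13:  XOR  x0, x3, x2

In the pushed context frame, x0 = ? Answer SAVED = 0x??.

after  0: x0=0x36 x1=0x09 x2=0x26 x3=0x49 x4=0xd3  N=0 Z=0
after  1: x0=0x36 x1=0x09 x2=0x26 x3=0x49 x4=0x12  N=0 Z=0
after  2: x0=0x24 x1=0x09 x2=0x26 x3=0x49 x4=0x12  N=0 Z=0
after  3: x0=0xec x1=0x09 x2=0x26 x3=0x49 x4=0x12  N=1 Z=0
after  4: x0=0xec x1=0x09 x2=0x26 x3=0x49 x4=0xfe  N=1 Z=0
after  5: x0=0xec x1=0x09 x2=0x26 x3=0x49 x4=0xf7  N=1 Z=0
after  6: x0=0x12 x1=0x09 x2=0x26 x3=0x49 x4=0xf7  N=0 Z=0
after  7: x0=0x12 x1=0x09 x2=0x26 x3=0x49 x4=0x40  N=0 Z=0
after  8: x0=0x2f x1=0x09 x2=0x26 x3=0x49 x4=0x40  N=0 Z=0
after  9: x0=0xf7 x1=0x09 x2=0x26 x3=0x49 x4=0x40  N=1 Z=0
-- IRQ taken; context saved, return-PC = 10 --

SAVED = 0xf7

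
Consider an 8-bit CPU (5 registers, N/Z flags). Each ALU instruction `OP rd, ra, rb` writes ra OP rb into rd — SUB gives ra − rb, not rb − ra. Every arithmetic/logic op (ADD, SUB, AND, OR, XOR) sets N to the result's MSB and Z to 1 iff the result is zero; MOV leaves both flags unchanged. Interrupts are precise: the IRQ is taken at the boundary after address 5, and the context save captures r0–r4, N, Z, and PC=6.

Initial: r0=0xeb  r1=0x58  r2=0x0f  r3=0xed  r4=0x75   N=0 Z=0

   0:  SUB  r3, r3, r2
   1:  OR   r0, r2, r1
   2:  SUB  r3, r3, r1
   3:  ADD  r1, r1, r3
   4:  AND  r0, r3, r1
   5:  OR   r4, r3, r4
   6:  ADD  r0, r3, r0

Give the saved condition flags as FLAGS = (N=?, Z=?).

after  0: r0=0xeb r1=0x58 r2=0x0f r3=0xde r4=0x75  N=1 Z=0
after  1: r0=0x5f r1=0x58 r2=0x0f r3=0xde r4=0x75  N=0 Z=0
after  2: r0=0x5f r1=0x58 r2=0x0f r3=0x86 r4=0x75  N=1 Z=0
after  3: r0=0x5f r1=0xde r2=0x0f r3=0x86 r4=0x75  N=1 Z=0
after  4: r0=0x86 r1=0xde r2=0x0f r3=0x86 r4=0x75  N=1 Z=0
after  5: r0=0x86 r1=0xde r2=0x0f r3=0x86 r4=0xf7  N=1 Z=0
-- IRQ taken; context saved, return-PC = 6 --

FLAGS = (N=1, Z=0)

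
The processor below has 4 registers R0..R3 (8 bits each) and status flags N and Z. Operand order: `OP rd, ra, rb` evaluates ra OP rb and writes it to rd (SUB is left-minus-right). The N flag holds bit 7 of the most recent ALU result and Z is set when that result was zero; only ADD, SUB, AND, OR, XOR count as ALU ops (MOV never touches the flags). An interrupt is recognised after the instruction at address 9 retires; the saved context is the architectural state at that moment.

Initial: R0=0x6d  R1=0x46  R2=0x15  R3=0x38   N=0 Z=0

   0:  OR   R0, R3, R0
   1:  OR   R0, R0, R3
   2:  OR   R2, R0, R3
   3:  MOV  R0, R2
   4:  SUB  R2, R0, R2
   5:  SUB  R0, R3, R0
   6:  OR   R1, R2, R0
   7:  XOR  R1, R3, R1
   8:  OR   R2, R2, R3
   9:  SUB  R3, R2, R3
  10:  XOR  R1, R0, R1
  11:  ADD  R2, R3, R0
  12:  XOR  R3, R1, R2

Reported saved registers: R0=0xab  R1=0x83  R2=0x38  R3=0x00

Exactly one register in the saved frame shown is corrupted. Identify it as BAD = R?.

BAD = R0

after  0: R0=0x7d R1=0x46 R2=0x15 R3=0x38  N=0 Z=0
after  1: R0=0x7d R1=0x46 R2=0x15 R3=0x38  N=0 Z=0
after  2: R0=0x7d R1=0x46 R2=0x7d R3=0x38  N=0 Z=0
after  3: R0=0x7d R1=0x46 R2=0x7d R3=0x38  N=0 Z=0
after  4: R0=0x7d R1=0x46 R2=0x00 R3=0x38  N=0 Z=1
after  5: R0=0xbb R1=0x46 R2=0x00 R3=0x38  N=1 Z=0
after  6: R0=0xbb R1=0xbb R2=0x00 R3=0x38  N=1 Z=0
after  7: R0=0xbb R1=0x83 R2=0x00 R3=0x38  N=1 Z=0
after  8: R0=0xbb R1=0x83 R2=0x38 R3=0x38  N=0 Z=0
after  9: R0=0xbb R1=0x83 R2=0x38 R3=0x00  N=0 Z=1
-- IRQ taken; context saved, return-PC = 10 --
mismatch: R0: reported 0xab vs actual 0xbb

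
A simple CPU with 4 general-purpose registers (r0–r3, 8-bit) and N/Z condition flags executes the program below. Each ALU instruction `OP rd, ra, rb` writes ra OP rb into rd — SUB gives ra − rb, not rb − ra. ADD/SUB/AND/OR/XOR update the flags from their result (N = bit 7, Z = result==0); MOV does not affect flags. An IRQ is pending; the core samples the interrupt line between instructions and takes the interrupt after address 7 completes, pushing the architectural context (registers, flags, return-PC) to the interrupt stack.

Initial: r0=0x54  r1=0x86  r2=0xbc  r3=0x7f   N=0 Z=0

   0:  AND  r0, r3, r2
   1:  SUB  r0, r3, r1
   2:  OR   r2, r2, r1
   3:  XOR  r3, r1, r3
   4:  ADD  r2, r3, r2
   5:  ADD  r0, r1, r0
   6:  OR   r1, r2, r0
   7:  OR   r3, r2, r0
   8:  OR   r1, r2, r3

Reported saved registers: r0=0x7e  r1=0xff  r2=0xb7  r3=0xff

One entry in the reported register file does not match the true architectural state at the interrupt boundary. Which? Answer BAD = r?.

BAD = r0

after  0: r0=0x3c r1=0x86 r2=0xbc r3=0x7f  N=0 Z=0
after  1: r0=0xf9 r1=0x86 r2=0xbc r3=0x7f  N=1 Z=0
after  2: r0=0xf9 r1=0x86 r2=0xbe r3=0x7f  N=1 Z=0
after  3: r0=0xf9 r1=0x86 r2=0xbe r3=0xf9  N=1 Z=0
after  4: r0=0xf9 r1=0x86 r2=0xb7 r3=0xf9  N=1 Z=0
after  5: r0=0x7f r1=0x86 r2=0xb7 r3=0xf9  N=0 Z=0
after  6: r0=0x7f r1=0xff r2=0xb7 r3=0xf9  N=1 Z=0
after  7: r0=0x7f r1=0xff r2=0xb7 r3=0xff  N=1 Z=0
-- IRQ taken; context saved, return-PC = 8 --
mismatch: r0: reported 0x7e vs actual 0x7f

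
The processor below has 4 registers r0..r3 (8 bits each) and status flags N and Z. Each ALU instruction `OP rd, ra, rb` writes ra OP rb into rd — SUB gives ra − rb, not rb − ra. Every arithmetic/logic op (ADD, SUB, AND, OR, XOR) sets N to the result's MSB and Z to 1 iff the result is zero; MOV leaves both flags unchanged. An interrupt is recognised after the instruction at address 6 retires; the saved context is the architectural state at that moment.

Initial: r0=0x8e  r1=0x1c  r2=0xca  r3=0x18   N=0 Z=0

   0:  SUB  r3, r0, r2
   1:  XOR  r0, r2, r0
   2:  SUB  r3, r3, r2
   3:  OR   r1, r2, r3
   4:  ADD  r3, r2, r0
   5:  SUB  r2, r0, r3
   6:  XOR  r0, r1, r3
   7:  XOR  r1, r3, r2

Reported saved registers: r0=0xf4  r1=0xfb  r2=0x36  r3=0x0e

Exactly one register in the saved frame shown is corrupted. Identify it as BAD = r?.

after  0: r0=0x8e r1=0x1c r2=0xca r3=0xc4  N=1 Z=0
after  1: r0=0x44 r1=0x1c r2=0xca r3=0xc4  N=0 Z=0
after  2: r0=0x44 r1=0x1c r2=0xca r3=0xfa  N=1 Z=0
after  3: r0=0x44 r1=0xfa r2=0xca r3=0xfa  N=1 Z=0
after  4: r0=0x44 r1=0xfa r2=0xca r3=0x0e  N=0 Z=0
after  5: r0=0x44 r1=0xfa r2=0x36 r3=0x0e  N=0 Z=0
after  6: r0=0xf4 r1=0xfa r2=0x36 r3=0x0e  N=1 Z=0
-- IRQ taken; context saved, return-PC = 7 --
mismatch: r1: reported 0xfb vs actual 0xfa

BAD = r1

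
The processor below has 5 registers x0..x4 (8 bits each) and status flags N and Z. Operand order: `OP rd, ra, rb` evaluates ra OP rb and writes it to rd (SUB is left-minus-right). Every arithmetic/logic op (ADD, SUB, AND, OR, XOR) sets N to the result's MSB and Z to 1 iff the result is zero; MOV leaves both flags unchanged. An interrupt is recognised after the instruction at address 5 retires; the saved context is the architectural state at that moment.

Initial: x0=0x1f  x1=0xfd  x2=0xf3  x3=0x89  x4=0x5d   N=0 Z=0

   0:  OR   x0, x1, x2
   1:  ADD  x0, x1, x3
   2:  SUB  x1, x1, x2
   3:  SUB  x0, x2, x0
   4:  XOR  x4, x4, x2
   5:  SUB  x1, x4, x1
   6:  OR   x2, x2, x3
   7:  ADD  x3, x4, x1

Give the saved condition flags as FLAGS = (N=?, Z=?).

FLAGS = (N=1, Z=0)

after  0: x0=0xff x1=0xfd x2=0xf3 x3=0x89 x4=0x5d  N=1 Z=0
after  1: x0=0x86 x1=0xfd x2=0xf3 x3=0x89 x4=0x5d  N=1 Z=0
after  2: x0=0x86 x1=0x0a x2=0xf3 x3=0x89 x4=0x5d  N=0 Z=0
after  3: x0=0x6d x1=0x0a x2=0xf3 x3=0x89 x4=0x5d  N=0 Z=0
after  4: x0=0x6d x1=0x0a x2=0xf3 x3=0x89 x4=0xae  N=1 Z=0
after  5: x0=0x6d x1=0xa4 x2=0xf3 x3=0x89 x4=0xae  N=1 Z=0
-- IRQ taken; context saved, return-PC = 6 --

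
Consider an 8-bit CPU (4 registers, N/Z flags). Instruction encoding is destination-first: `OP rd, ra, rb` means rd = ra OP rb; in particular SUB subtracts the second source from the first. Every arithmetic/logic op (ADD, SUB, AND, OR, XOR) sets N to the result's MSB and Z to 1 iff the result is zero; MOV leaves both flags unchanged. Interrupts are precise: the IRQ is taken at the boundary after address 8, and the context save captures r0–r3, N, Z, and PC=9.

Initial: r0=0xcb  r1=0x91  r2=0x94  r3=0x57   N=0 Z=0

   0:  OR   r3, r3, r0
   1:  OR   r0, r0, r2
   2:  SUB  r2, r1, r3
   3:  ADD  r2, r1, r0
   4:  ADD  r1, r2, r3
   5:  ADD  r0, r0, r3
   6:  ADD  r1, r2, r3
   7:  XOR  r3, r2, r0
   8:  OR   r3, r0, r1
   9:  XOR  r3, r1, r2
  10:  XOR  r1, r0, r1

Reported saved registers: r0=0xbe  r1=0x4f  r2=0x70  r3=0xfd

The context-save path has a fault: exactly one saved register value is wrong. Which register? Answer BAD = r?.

BAD = r3

after  0: r0=0xcb r1=0x91 r2=0x94 r3=0xdf  N=1 Z=0
after  1: r0=0xdf r1=0x91 r2=0x94 r3=0xdf  N=1 Z=0
after  2: r0=0xdf r1=0x91 r2=0xb2 r3=0xdf  N=1 Z=0
after  3: r0=0xdf r1=0x91 r2=0x70 r3=0xdf  N=0 Z=0
after  4: r0=0xdf r1=0x4f r2=0x70 r3=0xdf  N=0 Z=0
after  5: r0=0xbe r1=0x4f r2=0x70 r3=0xdf  N=1 Z=0
after  6: r0=0xbe r1=0x4f r2=0x70 r3=0xdf  N=0 Z=0
after  7: r0=0xbe r1=0x4f r2=0x70 r3=0xce  N=1 Z=0
after  8: r0=0xbe r1=0x4f r2=0x70 r3=0xff  N=1 Z=0
-- IRQ taken; context saved, return-PC = 9 --
mismatch: r3: reported 0xfd vs actual 0xff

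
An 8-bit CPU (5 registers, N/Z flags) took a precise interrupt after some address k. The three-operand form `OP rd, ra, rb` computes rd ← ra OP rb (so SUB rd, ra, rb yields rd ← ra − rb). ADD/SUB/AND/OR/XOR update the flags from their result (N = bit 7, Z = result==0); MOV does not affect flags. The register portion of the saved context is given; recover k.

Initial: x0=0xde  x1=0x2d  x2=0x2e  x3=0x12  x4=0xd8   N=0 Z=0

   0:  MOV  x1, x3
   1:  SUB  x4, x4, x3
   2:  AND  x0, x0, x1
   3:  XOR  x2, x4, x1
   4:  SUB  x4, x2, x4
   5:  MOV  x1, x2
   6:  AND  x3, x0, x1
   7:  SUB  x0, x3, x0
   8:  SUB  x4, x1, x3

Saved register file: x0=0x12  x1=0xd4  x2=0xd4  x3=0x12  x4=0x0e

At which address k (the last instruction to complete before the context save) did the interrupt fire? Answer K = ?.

after  0: x0=0xde x1=0x12 x2=0x2e x3=0x12 x4=0xd8  N=0 Z=0
after  1: x0=0xde x1=0x12 x2=0x2e x3=0x12 x4=0xc6  N=1 Z=0
after  2: x0=0x12 x1=0x12 x2=0x2e x3=0x12 x4=0xc6  N=0 Z=0
after  3: x0=0x12 x1=0x12 x2=0xd4 x3=0x12 x4=0xc6  N=1 Z=0
after  4: x0=0x12 x1=0x12 x2=0xd4 x3=0x12 x4=0x0e  N=0 Z=0
after  5: x0=0x12 x1=0xd4 x2=0xd4 x3=0x12 x4=0x0e  N=0 Z=0
-- IRQ taken; context saved, return-PC = 6 --

K = 5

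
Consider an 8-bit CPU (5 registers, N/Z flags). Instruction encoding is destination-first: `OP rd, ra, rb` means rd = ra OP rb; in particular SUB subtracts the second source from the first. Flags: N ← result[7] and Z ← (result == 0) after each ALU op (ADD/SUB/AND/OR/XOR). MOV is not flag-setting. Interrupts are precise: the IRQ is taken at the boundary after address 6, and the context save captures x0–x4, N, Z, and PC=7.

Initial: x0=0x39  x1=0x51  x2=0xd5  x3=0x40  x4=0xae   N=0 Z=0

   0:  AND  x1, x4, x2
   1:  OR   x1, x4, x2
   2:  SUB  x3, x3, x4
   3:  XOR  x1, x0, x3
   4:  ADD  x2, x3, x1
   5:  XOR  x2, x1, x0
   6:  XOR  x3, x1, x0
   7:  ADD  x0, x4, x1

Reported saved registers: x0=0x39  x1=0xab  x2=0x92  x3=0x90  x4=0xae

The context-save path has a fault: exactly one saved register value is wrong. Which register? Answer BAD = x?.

after  0: x0=0x39 x1=0x84 x2=0xd5 x3=0x40 x4=0xae  N=1 Z=0
after  1: x0=0x39 x1=0xff x2=0xd5 x3=0x40 x4=0xae  N=1 Z=0
after  2: x0=0x39 x1=0xff x2=0xd5 x3=0x92 x4=0xae  N=1 Z=0
after  3: x0=0x39 x1=0xab x2=0xd5 x3=0x92 x4=0xae  N=1 Z=0
after  4: x0=0x39 x1=0xab x2=0x3d x3=0x92 x4=0xae  N=0 Z=0
after  5: x0=0x39 x1=0xab x2=0x92 x3=0x92 x4=0xae  N=1 Z=0
after  6: x0=0x39 x1=0xab x2=0x92 x3=0x92 x4=0xae  N=1 Z=0
-- IRQ taken; context saved, return-PC = 7 --
mismatch: x3: reported 0x90 vs actual 0x92

BAD = x3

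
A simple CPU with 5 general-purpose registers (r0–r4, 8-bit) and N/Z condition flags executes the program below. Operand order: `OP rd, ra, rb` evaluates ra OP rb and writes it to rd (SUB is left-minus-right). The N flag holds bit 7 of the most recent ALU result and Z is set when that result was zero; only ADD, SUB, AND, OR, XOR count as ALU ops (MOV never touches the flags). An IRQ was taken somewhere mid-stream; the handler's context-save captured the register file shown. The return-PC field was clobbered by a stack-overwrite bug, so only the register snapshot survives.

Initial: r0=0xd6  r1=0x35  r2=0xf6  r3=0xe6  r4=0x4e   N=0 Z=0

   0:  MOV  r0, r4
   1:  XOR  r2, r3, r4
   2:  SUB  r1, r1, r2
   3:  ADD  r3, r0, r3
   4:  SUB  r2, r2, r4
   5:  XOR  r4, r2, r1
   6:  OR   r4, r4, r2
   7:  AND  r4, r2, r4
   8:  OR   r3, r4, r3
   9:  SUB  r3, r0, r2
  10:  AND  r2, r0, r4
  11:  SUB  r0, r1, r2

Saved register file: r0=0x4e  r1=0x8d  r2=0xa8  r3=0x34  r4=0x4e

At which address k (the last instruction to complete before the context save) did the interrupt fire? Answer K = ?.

after  0: r0=0x4e r1=0x35 r2=0xf6 r3=0xe6 r4=0x4e  N=0 Z=0
after  1: r0=0x4e r1=0x35 r2=0xa8 r3=0xe6 r4=0x4e  N=1 Z=0
after  2: r0=0x4e r1=0x8d r2=0xa8 r3=0xe6 r4=0x4e  N=1 Z=0
after  3: r0=0x4e r1=0x8d r2=0xa8 r3=0x34 r4=0x4e  N=0 Z=0
-- IRQ taken; context saved, return-PC = 4 --

K = 3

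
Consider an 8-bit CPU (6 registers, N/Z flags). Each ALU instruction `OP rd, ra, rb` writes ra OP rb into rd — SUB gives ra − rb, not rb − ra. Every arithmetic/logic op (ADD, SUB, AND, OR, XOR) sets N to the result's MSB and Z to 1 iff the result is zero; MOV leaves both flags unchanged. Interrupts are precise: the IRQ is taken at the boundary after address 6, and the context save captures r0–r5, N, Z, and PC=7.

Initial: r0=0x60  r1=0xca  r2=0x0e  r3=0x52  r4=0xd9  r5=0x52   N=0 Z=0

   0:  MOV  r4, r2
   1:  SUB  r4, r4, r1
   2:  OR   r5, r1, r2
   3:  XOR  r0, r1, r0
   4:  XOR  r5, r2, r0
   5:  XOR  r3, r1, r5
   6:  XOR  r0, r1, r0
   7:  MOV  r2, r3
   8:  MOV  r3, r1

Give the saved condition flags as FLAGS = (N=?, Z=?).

FLAGS = (N=0, Z=0)

after  0: r0=0x60 r1=0xca r2=0x0e r3=0x52 r4=0x0e r5=0x52  N=0 Z=0
after  1: r0=0x60 r1=0xca r2=0x0e r3=0x52 r4=0x44 r5=0x52  N=0 Z=0
after  2: r0=0x60 r1=0xca r2=0x0e r3=0x52 r4=0x44 r5=0xce  N=1 Z=0
after  3: r0=0xaa r1=0xca r2=0x0e r3=0x52 r4=0x44 r5=0xce  N=1 Z=0
after  4: r0=0xaa r1=0xca r2=0x0e r3=0x52 r4=0x44 r5=0xa4  N=1 Z=0
after  5: r0=0xaa r1=0xca r2=0x0e r3=0x6e r4=0x44 r5=0xa4  N=0 Z=0
after  6: r0=0x60 r1=0xca r2=0x0e r3=0x6e r4=0x44 r5=0xa4  N=0 Z=0
-- IRQ taken; context saved, return-PC = 7 --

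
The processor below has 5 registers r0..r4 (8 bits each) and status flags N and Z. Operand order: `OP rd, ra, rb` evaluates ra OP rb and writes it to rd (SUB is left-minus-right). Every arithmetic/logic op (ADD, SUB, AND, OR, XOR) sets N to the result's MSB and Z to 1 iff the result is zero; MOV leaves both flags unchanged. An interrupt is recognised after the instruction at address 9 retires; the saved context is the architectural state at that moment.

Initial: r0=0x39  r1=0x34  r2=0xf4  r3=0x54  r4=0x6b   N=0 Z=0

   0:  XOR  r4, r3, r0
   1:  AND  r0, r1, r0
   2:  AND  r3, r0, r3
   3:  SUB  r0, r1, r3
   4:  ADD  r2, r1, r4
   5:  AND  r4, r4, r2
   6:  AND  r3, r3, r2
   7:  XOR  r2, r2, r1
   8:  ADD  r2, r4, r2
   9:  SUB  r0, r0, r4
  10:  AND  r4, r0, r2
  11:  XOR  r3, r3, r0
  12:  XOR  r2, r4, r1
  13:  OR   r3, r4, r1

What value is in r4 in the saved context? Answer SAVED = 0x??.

after  0: r0=0x39 r1=0x34 r2=0xf4 r3=0x54 r4=0x6d  N=0 Z=0
after  1: r0=0x30 r1=0x34 r2=0xf4 r3=0x54 r4=0x6d  N=0 Z=0
after  2: r0=0x30 r1=0x34 r2=0xf4 r3=0x10 r4=0x6d  N=0 Z=0
after  3: r0=0x24 r1=0x34 r2=0xf4 r3=0x10 r4=0x6d  N=0 Z=0
after  4: r0=0x24 r1=0x34 r2=0xa1 r3=0x10 r4=0x6d  N=1 Z=0
after  5: r0=0x24 r1=0x34 r2=0xa1 r3=0x10 r4=0x21  N=0 Z=0
after  6: r0=0x24 r1=0x34 r2=0xa1 r3=0x00 r4=0x21  N=0 Z=1
after  7: r0=0x24 r1=0x34 r2=0x95 r3=0x00 r4=0x21  N=1 Z=0
after  8: r0=0x24 r1=0x34 r2=0xb6 r3=0x00 r4=0x21  N=1 Z=0
after  9: r0=0x03 r1=0x34 r2=0xb6 r3=0x00 r4=0x21  N=0 Z=0
-- IRQ taken; context saved, return-PC = 10 --

SAVED = 0x21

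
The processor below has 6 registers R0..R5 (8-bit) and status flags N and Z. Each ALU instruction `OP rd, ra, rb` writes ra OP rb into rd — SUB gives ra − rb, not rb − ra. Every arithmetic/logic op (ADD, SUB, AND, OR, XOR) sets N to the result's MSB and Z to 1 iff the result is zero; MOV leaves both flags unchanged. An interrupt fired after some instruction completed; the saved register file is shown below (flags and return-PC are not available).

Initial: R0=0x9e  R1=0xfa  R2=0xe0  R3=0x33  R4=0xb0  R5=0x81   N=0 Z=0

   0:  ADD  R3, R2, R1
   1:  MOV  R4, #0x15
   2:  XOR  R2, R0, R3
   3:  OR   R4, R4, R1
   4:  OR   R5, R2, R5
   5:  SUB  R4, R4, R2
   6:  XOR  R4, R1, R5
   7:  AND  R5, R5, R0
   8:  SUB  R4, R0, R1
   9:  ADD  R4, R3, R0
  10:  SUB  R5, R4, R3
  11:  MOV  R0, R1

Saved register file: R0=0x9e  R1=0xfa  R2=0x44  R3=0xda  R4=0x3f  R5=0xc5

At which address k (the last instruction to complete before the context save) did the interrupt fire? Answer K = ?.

after  0: R0=0x9e R1=0xfa R2=0xe0 R3=0xda R4=0xb0 R5=0x81  N=1 Z=0
after  1: R0=0x9e R1=0xfa R2=0xe0 R3=0xda R4=0x15 R5=0x81  N=1 Z=0
after  2: R0=0x9e R1=0xfa R2=0x44 R3=0xda R4=0x15 R5=0x81  N=0 Z=0
after  3: R0=0x9e R1=0xfa R2=0x44 R3=0xda R4=0xff R5=0x81  N=1 Z=0
after  4: R0=0x9e R1=0xfa R2=0x44 R3=0xda R4=0xff R5=0xc5  N=1 Z=0
after  5: R0=0x9e R1=0xfa R2=0x44 R3=0xda R4=0xbb R5=0xc5  N=1 Z=0
after  6: R0=0x9e R1=0xfa R2=0x44 R3=0xda R4=0x3f R5=0xc5  N=0 Z=0
-- IRQ taken; context saved, return-PC = 7 --

K = 6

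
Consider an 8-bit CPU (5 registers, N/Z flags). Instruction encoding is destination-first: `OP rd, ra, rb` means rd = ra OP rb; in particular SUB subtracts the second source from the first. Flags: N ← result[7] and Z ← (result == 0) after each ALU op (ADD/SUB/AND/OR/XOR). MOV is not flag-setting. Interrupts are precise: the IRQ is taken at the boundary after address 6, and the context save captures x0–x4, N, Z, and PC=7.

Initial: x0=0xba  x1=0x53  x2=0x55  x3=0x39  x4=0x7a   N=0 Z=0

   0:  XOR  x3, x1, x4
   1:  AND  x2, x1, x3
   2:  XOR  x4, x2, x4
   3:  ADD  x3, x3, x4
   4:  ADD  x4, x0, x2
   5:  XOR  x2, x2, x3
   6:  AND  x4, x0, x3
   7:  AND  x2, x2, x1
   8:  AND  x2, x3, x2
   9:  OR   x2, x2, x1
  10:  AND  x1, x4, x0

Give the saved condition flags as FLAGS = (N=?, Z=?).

FLAGS = (N=1, Z=0)

after  0: x0=0xba x1=0x53 x2=0x55 x3=0x29 x4=0x7a  N=0 Z=0
after  1: x0=0xba x1=0x53 x2=0x01 x3=0x29 x4=0x7a  N=0 Z=0
after  2: x0=0xba x1=0x53 x2=0x01 x3=0x29 x4=0x7b  N=0 Z=0
after  3: x0=0xba x1=0x53 x2=0x01 x3=0xa4 x4=0x7b  N=1 Z=0
after  4: x0=0xba x1=0x53 x2=0x01 x3=0xa4 x4=0xbb  N=1 Z=0
after  5: x0=0xba x1=0x53 x2=0xa5 x3=0xa4 x4=0xbb  N=1 Z=0
after  6: x0=0xba x1=0x53 x2=0xa5 x3=0xa4 x4=0xa0  N=1 Z=0
-- IRQ taken; context saved, return-PC = 7 --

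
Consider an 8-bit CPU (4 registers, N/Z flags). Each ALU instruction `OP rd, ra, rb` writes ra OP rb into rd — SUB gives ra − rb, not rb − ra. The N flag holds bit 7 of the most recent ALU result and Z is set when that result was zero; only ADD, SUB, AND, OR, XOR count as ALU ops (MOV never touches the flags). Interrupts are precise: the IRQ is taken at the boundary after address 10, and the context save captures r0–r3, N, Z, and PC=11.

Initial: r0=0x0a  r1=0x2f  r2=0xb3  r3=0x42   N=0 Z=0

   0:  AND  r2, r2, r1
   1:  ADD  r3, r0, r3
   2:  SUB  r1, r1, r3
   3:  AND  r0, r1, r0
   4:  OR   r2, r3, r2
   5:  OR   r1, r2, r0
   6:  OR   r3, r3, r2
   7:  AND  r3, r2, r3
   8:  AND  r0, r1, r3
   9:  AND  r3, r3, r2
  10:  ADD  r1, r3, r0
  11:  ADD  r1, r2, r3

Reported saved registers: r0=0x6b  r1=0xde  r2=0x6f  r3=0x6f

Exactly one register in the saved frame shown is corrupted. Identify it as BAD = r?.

after  0: r0=0x0a r1=0x2f r2=0x23 r3=0x42  N=0 Z=0
after  1: r0=0x0a r1=0x2f r2=0x23 r3=0x4c  N=0 Z=0
after  2: r0=0x0a r1=0xe3 r2=0x23 r3=0x4c  N=1 Z=0
after  3: r0=0x02 r1=0xe3 r2=0x23 r3=0x4c  N=0 Z=0
after  4: r0=0x02 r1=0xe3 r2=0x6f r3=0x4c  N=0 Z=0
after  5: r0=0x02 r1=0x6f r2=0x6f r3=0x4c  N=0 Z=0
after  6: r0=0x02 r1=0x6f r2=0x6f r3=0x6f  N=0 Z=0
after  7: r0=0x02 r1=0x6f r2=0x6f r3=0x6f  N=0 Z=0
after  8: r0=0x6f r1=0x6f r2=0x6f r3=0x6f  N=0 Z=0
after  9: r0=0x6f r1=0x6f r2=0x6f r3=0x6f  N=0 Z=0
after 10: r0=0x6f r1=0xde r2=0x6f r3=0x6f  N=1 Z=0
-- IRQ taken; context saved, return-PC = 11 --
mismatch: r0: reported 0x6b vs actual 0x6f

BAD = r0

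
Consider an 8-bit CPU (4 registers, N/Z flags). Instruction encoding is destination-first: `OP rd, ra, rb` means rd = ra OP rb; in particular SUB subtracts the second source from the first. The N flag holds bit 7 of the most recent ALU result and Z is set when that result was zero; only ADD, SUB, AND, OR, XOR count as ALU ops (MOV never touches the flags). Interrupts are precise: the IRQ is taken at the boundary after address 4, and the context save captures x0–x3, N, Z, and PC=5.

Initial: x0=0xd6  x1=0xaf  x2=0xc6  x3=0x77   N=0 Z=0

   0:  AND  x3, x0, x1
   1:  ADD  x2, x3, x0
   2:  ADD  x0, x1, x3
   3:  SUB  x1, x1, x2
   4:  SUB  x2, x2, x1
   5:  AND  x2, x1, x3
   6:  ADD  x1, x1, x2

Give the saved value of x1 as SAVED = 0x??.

SAVED = 0x53

after  0: x0=0xd6 x1=0xaf x2=0xc6 x3=0x86  N=1 Z=0
after  1: x0=0xd6 x1=0xaf x2=0x5c x3=0x86  N=0 Z=0
after  2: x0=0x35 x1=0xaf x2=0x5c x3=0x86  N=0 Z=0
after  3: x0=0x35 x1=0x53 x2=0x5c x3=0x86  N=0 Z=0
after  4: x0=0x35 x1=0x53 x2=0x09 x3=0x86  N=0 Z=0
-- IRQ taken; context saved, return-PC = 5 --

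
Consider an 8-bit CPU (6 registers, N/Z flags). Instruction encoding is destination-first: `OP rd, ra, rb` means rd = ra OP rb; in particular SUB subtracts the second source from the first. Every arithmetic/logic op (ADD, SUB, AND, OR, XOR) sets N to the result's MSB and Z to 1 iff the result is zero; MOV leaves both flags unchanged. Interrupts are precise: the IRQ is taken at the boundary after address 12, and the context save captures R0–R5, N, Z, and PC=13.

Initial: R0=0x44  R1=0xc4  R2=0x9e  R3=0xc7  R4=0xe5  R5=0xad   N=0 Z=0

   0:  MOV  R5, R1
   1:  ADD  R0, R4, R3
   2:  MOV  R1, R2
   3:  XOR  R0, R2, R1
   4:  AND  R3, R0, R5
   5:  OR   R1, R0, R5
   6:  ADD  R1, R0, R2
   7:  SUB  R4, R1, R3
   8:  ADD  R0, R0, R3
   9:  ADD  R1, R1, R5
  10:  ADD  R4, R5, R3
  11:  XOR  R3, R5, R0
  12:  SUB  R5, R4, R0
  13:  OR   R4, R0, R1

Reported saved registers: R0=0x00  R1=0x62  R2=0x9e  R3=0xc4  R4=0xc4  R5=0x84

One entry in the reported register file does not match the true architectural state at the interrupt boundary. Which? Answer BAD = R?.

BAD = R5

after  0: R0=0x44 R1=0xc4 R2=0x9e R3=0xc7 R4=0xe5 R5=0xc4  N=0 Z=0
after  1: R0=0xac R1=0xc4 R2=0x9e R3=0xc7 R4=0xe5 R5=0xc4  N=1 Z=0
after  2: R0=0xac R1=0x9e R2=0x9e R3=0xc7 R4=0xe5 R5=0xc4  N=1 Z=0
after  3: R0=0x00 R1=0x9e R2=0x9e R3=0xc7 R4=0xe5 R5=0xc4  N=0 Z=1
after  4: R0=0x00 R1=0x9e R2=0x9e R3=0x00 R4=0xe5 R5=0xc4  N=0 Z=1
after  5: R0=0x00 R1=0xc4 R2=0x9e R3=0x00 R4=0xe5 R5=0xc4  N=1 Z=0
after  6: R0=0x00 R1=0x9e R2=0x9e R3=0x00 R4=0xe5 R5=0xc4  N=1 Z=0
after  7: R0=0x00 R1=0x9e R2=0x9e R3=0x00 R4=0x9e R5=0xc4  N=1 Z=0
after  8: R0=0x00 R1=0x9e R2=0x9e R3=0x00 R4=0x9e R5=0xc4  N=0 Z=1
after  9: R0=0x00 R1=0x62 R2=0x9e R3=0x00 R4=0x9e R5=0xc4  N=0 Z=0
after 10: R0=0x00 R1=0x62 R2=0x9e R3=0x00 R4=0xc4 R5=0xc4  N=1 Z=0
after 11: R0=0x00 R1=0x62 R2=0x9e R3=0xc4 R4=0xc4 R5=0xc4  N=1 Z=0
after 12: R0=0x00 R1=0x62 R2=0x9e R3=0xc4 R4=0xc4 R5=0xc4  N=1 Z=0
-- IRQ taken; context saved, return-PC = 13 --
mismatch: R5: reported 0x84 vs actual 0xc4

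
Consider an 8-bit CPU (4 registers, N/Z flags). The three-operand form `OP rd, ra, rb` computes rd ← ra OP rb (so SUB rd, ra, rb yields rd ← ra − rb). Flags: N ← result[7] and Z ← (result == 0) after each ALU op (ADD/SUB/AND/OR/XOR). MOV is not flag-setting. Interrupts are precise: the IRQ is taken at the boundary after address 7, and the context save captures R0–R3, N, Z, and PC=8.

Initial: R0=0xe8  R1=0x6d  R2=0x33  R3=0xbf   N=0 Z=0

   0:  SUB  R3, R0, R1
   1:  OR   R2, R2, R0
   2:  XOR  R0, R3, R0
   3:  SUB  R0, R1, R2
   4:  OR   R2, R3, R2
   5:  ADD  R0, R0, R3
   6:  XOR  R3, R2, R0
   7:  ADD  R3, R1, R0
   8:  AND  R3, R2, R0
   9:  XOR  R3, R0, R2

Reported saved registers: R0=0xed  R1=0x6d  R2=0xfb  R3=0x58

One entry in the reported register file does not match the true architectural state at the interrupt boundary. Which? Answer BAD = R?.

after  0: R0=0xe8 R1=0x6d R2=0x33 R3=0x7b  N=0 Z=0
after  1: R0=0xe8 R1=0x6d R2=0xfb R3=0x7b  N=1 Z=0
after  2: R0=0x93 R1=0x6d R2=0xfb R3=0x7b  N=1 Z=0
after  3: R0=0x72 R1=0x6d R2=0xfb R3=0x7b  N=0 Z=0
after  4: R0=0x72 R1=0x6d R2=0xfb R3=0x7b  N=1 Z=0
after  5: R0=0xed R1=0x6d R2=0xfb R3=0x7b  N=1 Z=0
after  6: R0=0xed R1=0x6d R2=0xfb R3=0x16  N=0 Z=0
after  7: R0=0xed R1=0x6d R2=0xfb R3=0x5a  N=0 Z=0
-- IRQ taken; context saved, return-PC = 8 --
mismatch: R3: reported 0x58 vs actual 0x5a

BAD = R3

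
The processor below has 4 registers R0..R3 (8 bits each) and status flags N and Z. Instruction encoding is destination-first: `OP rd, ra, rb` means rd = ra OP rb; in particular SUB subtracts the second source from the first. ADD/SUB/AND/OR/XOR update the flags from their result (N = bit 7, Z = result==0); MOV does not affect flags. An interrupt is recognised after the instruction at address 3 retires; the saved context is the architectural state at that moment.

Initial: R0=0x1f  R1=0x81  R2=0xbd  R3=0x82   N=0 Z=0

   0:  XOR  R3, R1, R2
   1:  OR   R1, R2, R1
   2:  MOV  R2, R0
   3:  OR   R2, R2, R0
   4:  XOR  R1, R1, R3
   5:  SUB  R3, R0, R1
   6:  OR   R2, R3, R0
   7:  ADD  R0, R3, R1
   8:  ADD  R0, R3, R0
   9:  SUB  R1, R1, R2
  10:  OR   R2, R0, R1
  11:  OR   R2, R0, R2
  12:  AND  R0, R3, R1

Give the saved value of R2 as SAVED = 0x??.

after  0: R0=0x1f R1=0x81 R2=0xbd R3=0x3c  N=0 Z=0
after  1: R0=0x1f R1=0xbd R2=0xbd R3=0x3c  N=1 Z=0
after  2: R0=0x1f R1=0xbd R2=0x1f R3=0x3c  N=1 Z=0
after  3: R0=0x1f R1=0xbd R2=0x1f R3=0x3c  N=0 Z=0
-- IRQ taken; context saved, return-PC = 4 --

SAVED = 0x1f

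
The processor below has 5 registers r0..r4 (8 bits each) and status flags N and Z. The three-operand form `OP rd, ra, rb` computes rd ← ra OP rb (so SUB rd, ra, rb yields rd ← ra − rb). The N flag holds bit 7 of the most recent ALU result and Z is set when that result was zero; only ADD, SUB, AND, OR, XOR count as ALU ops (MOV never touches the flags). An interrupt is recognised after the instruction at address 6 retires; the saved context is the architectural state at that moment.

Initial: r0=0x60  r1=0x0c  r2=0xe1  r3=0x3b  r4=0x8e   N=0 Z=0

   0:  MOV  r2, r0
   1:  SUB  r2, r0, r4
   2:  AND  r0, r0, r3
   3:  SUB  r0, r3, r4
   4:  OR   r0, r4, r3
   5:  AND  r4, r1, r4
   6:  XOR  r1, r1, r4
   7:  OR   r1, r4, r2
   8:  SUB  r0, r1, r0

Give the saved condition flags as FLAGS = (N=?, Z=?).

after  0: r0=0x60 r1=0x0c r2=0x60 r3=0x3b r4=0x8e  N=0 Z=0
after  1: r0=0x60 r1=0x0c r2=0xd2 r3=0x3b r4=0x8e  N=1 Z=0
after  2: r0=0x20 r1=0x0c r2=0xd2 r3=0x3b r4=0x8e  N=0 Z=0
after  3: r0=0xad r1=0x0c r2=0xd2 r3=0x3b r4=0x8e  N=1 Z=0
after  4: r0=0xbf r1=0x0c r2=0xd2 r3=0x3b r4=0x8e  N=1 Z=0
after  5: r0=0xbf r1=0x0c r2=0xd2 r3=0x3b r4=0x0c  N=0 Z=0
after  6: r0=0xbf r1=0x00 r2=0xd2 r3=0x3b r4=0x0c  N=0 Z=1
-- IRQ taken; context saved, return-PC = 7 --

FLAGS = (N=0, Z=1)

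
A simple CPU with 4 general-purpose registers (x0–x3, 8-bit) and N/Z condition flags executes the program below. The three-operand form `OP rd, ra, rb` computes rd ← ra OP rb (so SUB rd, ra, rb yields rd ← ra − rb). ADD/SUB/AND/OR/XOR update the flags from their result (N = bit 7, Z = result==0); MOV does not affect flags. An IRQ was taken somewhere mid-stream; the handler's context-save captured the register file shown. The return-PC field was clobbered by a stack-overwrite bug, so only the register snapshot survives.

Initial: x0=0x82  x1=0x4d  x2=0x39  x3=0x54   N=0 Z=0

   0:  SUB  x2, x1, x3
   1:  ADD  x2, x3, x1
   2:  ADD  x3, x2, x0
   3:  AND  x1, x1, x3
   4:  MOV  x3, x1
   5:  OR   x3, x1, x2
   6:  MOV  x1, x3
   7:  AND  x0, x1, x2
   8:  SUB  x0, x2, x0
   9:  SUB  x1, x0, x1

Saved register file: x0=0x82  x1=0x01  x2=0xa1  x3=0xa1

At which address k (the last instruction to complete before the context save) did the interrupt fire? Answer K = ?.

K = 5

after  0: x0=0x82 x1=0x4d x2=0xf9 x3=0x54  N=1 Z=0
after  1: x0=0x82 x1=0x4d x2=0xa1 x3=0x54  N=1 Z=0
after  2: x0=0x82 x1=0x4d x2=0xa1 x3=0x23  N=0 Z=0
after  3: x0=0x82 x1=0x01 x2=0xa1 x3=0x23  N=0 Z=0
after  4: x0=0x82 x1=0x01 x2=0xa1 x3=0x01  N=0 Z=0
after  5: x0=0x82 x1=0x01 x2=0xa1 x3=0xa1  N=1 Z=0
-- IRQ taken; context saved, return-PC = 6 --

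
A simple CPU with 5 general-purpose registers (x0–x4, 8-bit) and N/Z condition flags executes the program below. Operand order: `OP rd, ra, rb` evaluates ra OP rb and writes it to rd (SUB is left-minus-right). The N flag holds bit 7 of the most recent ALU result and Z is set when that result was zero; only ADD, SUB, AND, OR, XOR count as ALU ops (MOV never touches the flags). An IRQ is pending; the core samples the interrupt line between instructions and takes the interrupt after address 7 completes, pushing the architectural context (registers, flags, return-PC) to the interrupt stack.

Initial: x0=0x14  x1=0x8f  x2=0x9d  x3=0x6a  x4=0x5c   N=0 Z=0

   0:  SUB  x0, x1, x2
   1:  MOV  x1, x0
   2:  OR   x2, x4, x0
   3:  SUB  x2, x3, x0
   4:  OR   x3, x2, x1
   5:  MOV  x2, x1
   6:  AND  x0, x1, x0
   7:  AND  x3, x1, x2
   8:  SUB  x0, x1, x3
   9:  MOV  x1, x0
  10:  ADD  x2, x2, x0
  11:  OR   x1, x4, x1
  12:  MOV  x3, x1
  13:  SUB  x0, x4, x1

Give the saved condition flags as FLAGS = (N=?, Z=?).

after  0: x0=0xf2 x1=0x8f x2=0x9d x3=0x6a x4=0x5c  N=1 Z=0
after  1: x0=0xf2 x1=0xf2 x2=0x9d x3=0x6a x4=0x5c  N=1 Z=0
after  2: x0=0xf2 x1=0xf2 x2=0xfe x3=0x6a x4=0x5c  N=1 Z=0
after  3: x0=0xf2 x1=0xf2 x2=0x78 x3=0x6a x4=0x5c  N=0 Z=0
after  4: x0=0xf2 x1=0xf2 x2=0x78 x3=0xfa x4=0x5c  N=1 Z=0
after  5: x0=0xf2 x1=0xf2 x2=0xf2 x3=0xfa x4=0x5c  N=1 Z=0
after  6: x0=0xf2 x1=0xf2 x2=0xf2 x3=0xfa x4=0x5c  N=1 Z=0
after  7: x0=0xf2 x1=0xf2 x2=0xf2 x3=0xf2 x4=0x5c  N=1 Z=0
-- IRQ taken; context saved, return-PC = 8 --

FLAGS = (N=1, Z=0)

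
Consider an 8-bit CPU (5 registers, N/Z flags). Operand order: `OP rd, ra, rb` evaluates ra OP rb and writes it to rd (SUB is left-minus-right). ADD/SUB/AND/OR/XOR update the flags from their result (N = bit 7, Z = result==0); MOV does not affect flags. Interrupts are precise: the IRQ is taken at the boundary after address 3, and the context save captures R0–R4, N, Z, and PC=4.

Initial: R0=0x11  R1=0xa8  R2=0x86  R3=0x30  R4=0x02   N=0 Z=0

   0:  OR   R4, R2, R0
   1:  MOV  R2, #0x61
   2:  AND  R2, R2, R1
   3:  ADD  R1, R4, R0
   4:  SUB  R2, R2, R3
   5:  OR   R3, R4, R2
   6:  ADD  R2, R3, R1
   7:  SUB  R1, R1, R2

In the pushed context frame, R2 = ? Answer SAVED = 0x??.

SAVED = 0x20

after  0: R0=0x11 R1=0xa8 R2=0x86 R3=0x30 R4=0x97  N=1 Z=0
after  1: R0=0x11 R1=0xa8 R2=0x61 R3=0x30 R4=0x97  N=1 Z=0
after  2: R0=0x11 R1=0xa8 R2=0x20 R3=0x30 R4=0x97  N=0 Z=0
after  3: R0=0x11 R1=0xa8 R2=0x20 R3=0x30 R4=0x97  N=1 Z=0
-- IRQ taken; context saved, return-PC = 4 --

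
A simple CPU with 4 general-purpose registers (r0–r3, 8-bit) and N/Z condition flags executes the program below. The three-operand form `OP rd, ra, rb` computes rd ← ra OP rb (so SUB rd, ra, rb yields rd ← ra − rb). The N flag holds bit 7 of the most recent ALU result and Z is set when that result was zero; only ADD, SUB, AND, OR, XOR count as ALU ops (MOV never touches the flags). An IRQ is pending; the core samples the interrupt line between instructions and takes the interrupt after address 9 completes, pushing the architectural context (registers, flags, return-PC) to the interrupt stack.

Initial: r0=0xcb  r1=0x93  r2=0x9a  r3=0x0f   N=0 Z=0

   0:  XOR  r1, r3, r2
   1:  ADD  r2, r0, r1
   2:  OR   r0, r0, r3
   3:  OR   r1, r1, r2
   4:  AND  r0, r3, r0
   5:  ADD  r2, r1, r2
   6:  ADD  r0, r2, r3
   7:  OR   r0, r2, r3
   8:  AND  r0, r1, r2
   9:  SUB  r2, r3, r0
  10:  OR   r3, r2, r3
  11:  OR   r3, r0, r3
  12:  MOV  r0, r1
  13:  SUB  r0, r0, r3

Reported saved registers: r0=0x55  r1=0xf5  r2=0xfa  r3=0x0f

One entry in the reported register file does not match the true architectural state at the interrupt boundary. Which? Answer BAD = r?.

after  0: r0=0xcb r1=0x95 r2=0x9a r3=0x0f  N=1 Z=0
after  1: r0=0xcb r1=0x95 r2=0x60 r3=0x0f  N=0 Z=0
after  2: r0=0xcf r1=0x95 r2=0x60 r3=0x0f  N=1 Z=0
after  3: r0=0xcf r1=0xf5 r2=0x60 r3=0x0f  N=1 Z=0
after  4: r0=0x0f r1=0xf5 r2=0x60 r3=0x0f  N=0 Z=0
after  5: r0=0x0f r1=0xf5 r2=0x55 r3=0x0f  N=0 Z=0
after  6: r0=0x64 r1=0xf5 r2=0x55 r3=0x0f  N=0 Z=0
after  7: r0=0x5f r1=0xf5 r2=0x55 r3=0x0f  N=0 Z=0
after  8: r0=0x55 r1=0xf5 r2=0x55 r3=0x0f  N=0 Z=0
after  9: r0=0x55 r1=0xf5 r2=0xba r3=0x0f  N=1 Z=0
-- IRQ taken; context saved, return-PC = 10 --
mismatch: r2: reported 0xfa vs actual 0xba

BAD = r2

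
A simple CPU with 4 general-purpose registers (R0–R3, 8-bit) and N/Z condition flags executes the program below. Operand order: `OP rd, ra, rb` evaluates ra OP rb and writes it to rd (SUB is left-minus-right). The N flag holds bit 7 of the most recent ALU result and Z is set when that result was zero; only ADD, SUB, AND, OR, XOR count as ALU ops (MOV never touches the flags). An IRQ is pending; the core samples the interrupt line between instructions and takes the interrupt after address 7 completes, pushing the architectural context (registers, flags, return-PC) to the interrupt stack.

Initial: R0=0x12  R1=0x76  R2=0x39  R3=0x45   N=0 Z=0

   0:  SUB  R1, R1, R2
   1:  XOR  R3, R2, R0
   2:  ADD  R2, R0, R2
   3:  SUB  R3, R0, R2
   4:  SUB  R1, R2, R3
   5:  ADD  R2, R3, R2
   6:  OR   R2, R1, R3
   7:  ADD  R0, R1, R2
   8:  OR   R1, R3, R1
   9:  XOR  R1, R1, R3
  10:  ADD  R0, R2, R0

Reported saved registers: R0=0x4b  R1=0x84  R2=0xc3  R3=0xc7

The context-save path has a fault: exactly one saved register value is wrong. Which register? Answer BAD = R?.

BAD = R2

after  0: R0=0x12 R1=0x3d R2=0x39 R3=0x45  N=0 Z=0
after  1: R0=0x12 R1=0x3d R2=0x39 R3=0x2b  N=0 Z=0
after  2: R0=0x12 R1=0x3d R2=0x4b R3=0x2b  N=0 Z=0
after  3: R0=0x12 R1=0x3d R2=0x4b R3=0xc7  N=1 Z=0
after  4: R0=0x12 R1=0x84 R2=0x4b R3=0xc7  N=1 Z=0
after  5: R0=0x12 R1=0x84 R2=0x12 R3=0xc7  N=0 Z=0
after  6: R0=0x12 R1=0x84 R2=0xc7 R3=0xc7  N=1 Z=0
after  7: R0=0x4b R1=0x84 R2=0xc7 R3=0xc7  N=0 Z=0
-- IRQ taken; context saved, return-PC = 8 --
mismatch: R2: reported 0xc3 vs actual 0xc7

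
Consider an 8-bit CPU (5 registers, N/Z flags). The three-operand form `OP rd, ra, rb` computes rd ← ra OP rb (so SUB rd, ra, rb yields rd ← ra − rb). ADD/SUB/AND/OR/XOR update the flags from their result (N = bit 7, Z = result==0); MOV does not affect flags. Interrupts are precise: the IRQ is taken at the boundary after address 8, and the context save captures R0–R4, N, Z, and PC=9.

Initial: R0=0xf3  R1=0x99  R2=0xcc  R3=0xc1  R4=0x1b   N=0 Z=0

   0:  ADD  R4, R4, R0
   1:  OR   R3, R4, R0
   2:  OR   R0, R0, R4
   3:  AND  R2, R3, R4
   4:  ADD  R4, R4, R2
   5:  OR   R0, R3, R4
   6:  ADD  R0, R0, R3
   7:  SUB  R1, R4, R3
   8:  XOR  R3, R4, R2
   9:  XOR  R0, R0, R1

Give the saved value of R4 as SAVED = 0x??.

SAVED = 0x1c

after  0: R0=0xf3 R1=0x99 R2=0xcc R3=0xc1 R4=0x0e  N=0 Z=0
after  1: R0=0xf3 R1=0x99 R2=0xcc R3=0xff R4=0x0e  N=1 Z=0
after  2: R0=0xff R1=0x99 R2=0xcc R3=0xff R4=0x0e  N=1 Z=0
after  3: R0=0xff R1=0x99 R2=0x0e R3=0xff R4=0x0e  N=0 Z=0
after  4: R0=0xff R1=0x99 R2=0x0e R3=0xff R4=0x1c  N=0 Z=0
after  5: R0=0xff R1=0x99 R2=0x0e R3=0xff R4=0x1c  N=1 Z=0
after  6: R0=0xfe R1=0x99 R2=0x0e R3=0xff R4=0x1c  N=1 Z=0
after  7: R0=0xfe R1=0x1d R2=0x0e R3=0xff R4=0x1c  N=0 Z=0
after  8: R0=0xfe R1=0x1d R2=0x0e R3=0x12 R4=0x1c  N=0 Z=0
-- IRQ taken; context saved, return-PC = 9 --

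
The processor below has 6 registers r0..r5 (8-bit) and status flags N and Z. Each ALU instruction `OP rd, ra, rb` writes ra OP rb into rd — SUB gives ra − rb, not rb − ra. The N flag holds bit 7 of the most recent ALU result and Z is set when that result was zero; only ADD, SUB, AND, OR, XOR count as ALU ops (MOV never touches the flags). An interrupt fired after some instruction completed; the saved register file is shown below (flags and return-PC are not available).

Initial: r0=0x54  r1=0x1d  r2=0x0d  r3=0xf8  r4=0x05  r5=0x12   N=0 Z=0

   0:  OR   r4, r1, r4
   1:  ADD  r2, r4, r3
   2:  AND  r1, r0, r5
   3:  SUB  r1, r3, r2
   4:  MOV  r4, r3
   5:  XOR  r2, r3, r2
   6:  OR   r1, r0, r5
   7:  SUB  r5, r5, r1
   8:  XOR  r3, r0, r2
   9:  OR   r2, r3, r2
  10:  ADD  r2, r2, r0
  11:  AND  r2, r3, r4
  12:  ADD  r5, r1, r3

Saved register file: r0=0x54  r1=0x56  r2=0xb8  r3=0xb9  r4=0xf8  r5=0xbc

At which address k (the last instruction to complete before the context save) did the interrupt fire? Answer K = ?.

K = 11

after  0: r0=0x54 r1=0x1d r2=0x0d r3=0xf8 r4=0x1d r5=0x12  N=0 Z=0
after  1: r0=0x54 r1=0x1d r2=0x15 r3=0xf8 r4=0x1d r5=0x12  N=0 Z=0
after  2: r0=0x54 r1=0x10 r2=0x15 r3=0xf8 r4=0x1d r5=0x12  N=0 Z=0
after  3: r0=0x54 r1=0xe3 r2=0x15 r3=0xf8 r4=0x1d r5=0x12  N=1 Z=0
after  4: r0=0x54 r1=0xe3 r2=0x15 r3=0xf8 r4=0xf8 r5=0x12  N=1 Z=0
after  5: r0=0x54 r1=0xe3 r2=0xed r3=0xf8 r4=0xf8 r5=0x12  N=1 Z=0
after  6: r0=0x54 r1=0x56 r2=0xed r3=0xf8 r4=0xf8 r5=0x12  N=0 Z=0
after  7: r0=0x54 r1=0x56 r2=0xed r3=0xf8 r4=0xf8 r5=0xbc  N=1 Z=0
after  8: r0=0x54 r1=0x56 r2=0xed r3=0xb9 r4=0xf8 r5=0xbc  N=1 Z=0
after  9: r0=0x54 r1=0x56 r2=0xfd r3=0xb9 r4=0xf8 r5=0xbc  N=1 Z=0
after 10: r0=0x54 r1=0x56 r2=0x51 r3=0xb9 r4=0xf8 r5=0xbc  N=0 Z=0
after 11: r0=0x54 r1=0x56 r2=0xb8 r3=0xb9 r4=0xf8 r5=0xbc  N=1 Z=0
-- IRQ taken; context saved, return-PC = 12 --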